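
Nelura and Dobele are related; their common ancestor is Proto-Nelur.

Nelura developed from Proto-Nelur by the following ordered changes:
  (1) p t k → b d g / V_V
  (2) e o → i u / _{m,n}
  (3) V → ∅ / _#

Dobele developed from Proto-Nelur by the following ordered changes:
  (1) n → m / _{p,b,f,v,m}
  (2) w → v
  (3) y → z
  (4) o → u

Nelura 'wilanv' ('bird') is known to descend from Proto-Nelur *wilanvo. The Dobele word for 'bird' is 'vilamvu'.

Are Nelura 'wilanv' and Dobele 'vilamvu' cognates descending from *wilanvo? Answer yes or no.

Derive the expected Dobele reflex of *wilanvo:
Dobele: start from *wilanvo.
  rule 1 (nasal place assimilation): wilanvo → wilamvo
  rule 2 (unconditioned shift): wilamvo → vilamvo
  rule 3: no change — vilamvo
  rule 4 (vowel merger): vilamvo → vilamvu
  ⇒ Dobele vilamvu
Dobele 'vilamvu' matches the regular reflex exactly, so the pair is cognate.

yes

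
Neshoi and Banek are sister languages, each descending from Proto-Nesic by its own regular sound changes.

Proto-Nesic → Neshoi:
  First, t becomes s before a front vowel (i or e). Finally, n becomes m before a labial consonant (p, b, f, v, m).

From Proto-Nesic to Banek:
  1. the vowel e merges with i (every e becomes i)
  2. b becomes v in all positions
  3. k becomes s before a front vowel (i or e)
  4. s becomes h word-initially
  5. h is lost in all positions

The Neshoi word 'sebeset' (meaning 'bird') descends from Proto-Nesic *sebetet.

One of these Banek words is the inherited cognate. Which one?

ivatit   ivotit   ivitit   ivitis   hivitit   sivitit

Banek: *sebetet
  sebetet → sibitit   [vowel merger]
  sibitit → sivitit   [unconditioned shift]
  sivitit (rule 3 does not apply)
  sivitit → hivitit   [debuccalisation]
  hivitit → ivitit   [h-loss]
  giving Banek ivitit.
The other candidates each miss or misapply at least one Banek change.

ivitit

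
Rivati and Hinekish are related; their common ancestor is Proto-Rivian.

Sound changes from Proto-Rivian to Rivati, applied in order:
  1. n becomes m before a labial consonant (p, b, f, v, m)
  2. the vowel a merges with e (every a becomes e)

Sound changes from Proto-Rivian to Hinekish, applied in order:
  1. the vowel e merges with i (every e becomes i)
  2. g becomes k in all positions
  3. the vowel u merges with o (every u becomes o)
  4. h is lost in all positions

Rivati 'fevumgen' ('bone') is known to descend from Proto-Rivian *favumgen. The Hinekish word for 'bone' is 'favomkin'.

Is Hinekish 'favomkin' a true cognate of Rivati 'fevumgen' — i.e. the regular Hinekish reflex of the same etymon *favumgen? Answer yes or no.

yes

Derive the expected Hinekish reflex of *favumgen:
Hinekish: *favumgen > favumgin > favumkin > favomkin  (by vowel merger, unconditioned shift, vowel merger)
Hinekish 'favomkin' matches the regular reflex exactly, so the pair is cognate.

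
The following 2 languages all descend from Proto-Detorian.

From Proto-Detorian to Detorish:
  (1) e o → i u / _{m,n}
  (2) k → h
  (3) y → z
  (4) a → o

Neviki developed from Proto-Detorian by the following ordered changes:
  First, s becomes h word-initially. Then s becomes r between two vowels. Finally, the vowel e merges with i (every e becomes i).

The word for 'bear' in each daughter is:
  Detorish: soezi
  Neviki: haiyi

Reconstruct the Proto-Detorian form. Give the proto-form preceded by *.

*saeyi

Position 4: Detorish has z, Neviki has y. Neviki preserves y here (none of its changes turn any other segment into y), so the proto-segment is *y.
Position 2: Detorish has o, Neviki has a. Neviki preserves a here (none of its changes turn any other segment into a), so the proto-segment is *a.
This points to *saeyi. Verify forward in each daughter:
Detorish: *saeyi > saezi > soezi  (by unconditioned shift, vowel merger)
Neviki: *saeyi > haeyi > haiyi  (by debuccalisation, vowel merger)
Only *saeyi yields all of Detorish soezi, Neviki haiyi.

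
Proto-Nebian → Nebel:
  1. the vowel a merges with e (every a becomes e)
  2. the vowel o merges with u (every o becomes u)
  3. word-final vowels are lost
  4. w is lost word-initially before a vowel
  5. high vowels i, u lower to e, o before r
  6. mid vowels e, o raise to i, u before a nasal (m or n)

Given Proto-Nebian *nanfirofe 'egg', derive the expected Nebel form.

ninferuf

Nebel: start from *nanfirofe.
  rule 1 (vowel merger): nanfirofe → nenfirofe
  rule 2 (vowel merger): nenfirofe → nenfirufe
  rule 3 (apocope): nenfirufe → nenfiruf
  rule 4: no change — nenfiruf
  rule 5 (pre-rhotic lowering): nenfiruf → nenferuf
  rule 6 (pre-nasal raising): nenferuf → ninferuf
  ⇒ Nebel ninferuf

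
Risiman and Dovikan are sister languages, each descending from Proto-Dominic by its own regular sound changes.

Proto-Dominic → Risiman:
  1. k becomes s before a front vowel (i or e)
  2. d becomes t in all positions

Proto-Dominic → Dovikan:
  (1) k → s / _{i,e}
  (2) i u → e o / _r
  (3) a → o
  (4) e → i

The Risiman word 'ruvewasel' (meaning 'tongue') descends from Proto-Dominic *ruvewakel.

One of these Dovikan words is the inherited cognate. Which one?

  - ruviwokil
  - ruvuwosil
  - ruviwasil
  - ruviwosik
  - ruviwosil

ruviwosil

Dovikan: *ruvewakel > ruvewasel > ruvewosel > ruviwosil  (by palatalisation, vowel merger, vowel merger)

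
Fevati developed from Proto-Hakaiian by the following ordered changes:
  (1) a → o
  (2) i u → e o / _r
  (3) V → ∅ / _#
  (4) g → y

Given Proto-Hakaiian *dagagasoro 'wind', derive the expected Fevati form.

Fevati: *dagagasoro
  dagagasoro → dogogosoro   [vowel merger]
  dogogosoro (rule 2 does not apply)
  dogogosoro → dogogosor   [apocope]
  dogogosor → doyoyosor   [unconditioned shift]
  giving Fevati doyoyosor.

doyoyosor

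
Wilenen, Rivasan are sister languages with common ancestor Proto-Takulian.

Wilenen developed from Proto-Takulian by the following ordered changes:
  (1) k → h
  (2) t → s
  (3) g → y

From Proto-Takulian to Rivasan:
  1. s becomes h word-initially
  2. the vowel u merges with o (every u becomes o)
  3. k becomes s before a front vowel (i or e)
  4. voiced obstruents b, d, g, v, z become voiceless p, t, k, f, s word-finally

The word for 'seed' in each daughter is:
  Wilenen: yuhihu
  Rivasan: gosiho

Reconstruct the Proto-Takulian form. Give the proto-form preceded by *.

*gukihu

Position 1: Wilenen has y, Rivasan has g. Rivasan preserves g here (none of its changes turn any other segment into g), so the proto-segment is *g.
Position 2: Wilenen has u, Rivasan has o. Wilenen preserves u here (none of its changes turn any other segment into u), so the proto-segment is *u.
Position 6: Wilenen has u, Rivasan has o. Wilenen preserves u here (none of its changes turn any other segment into u), so the proto-segment is *u.
Continuing position by position gives *gukihu; check it forward:
Wilenen: *gukihu
  gukihu → guhihu   [unconditioned shift]
  guhihu (rule 2 does not apply)
  guhihu → yuhihu   [unconditioned shift]
  giving Wilenen yuhihu.
Rivasan: *gukihu > gokiho > gosiho  (by vowel merger, palatalisation)
*gukihu is the unique common source.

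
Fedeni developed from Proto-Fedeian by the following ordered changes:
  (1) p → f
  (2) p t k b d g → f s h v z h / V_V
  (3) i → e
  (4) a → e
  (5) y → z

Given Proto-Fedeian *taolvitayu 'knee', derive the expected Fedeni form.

teolvesezu

Fedeni: *taolvitayu > taolvisayu > taolvesayu > teolveseyu > teolvesezu  (by intervocalic lenition, vowel merger, vowel merger, unconditioned shift)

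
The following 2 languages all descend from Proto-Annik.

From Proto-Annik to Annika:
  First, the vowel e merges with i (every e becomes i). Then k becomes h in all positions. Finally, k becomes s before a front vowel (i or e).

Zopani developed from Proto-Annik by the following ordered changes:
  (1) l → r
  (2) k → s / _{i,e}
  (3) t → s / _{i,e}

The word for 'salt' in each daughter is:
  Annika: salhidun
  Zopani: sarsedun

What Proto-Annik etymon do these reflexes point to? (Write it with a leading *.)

Position 5: Annika has i, Zopani has e. Zopani preserves e here (none of its changes turn any other segment into e), so the proto-segment is *e.
Position 4: Annika has h, Zopani has s. Taking the neighbouring segments as reconstructed: Annika h could go back to *k or *h; Zopani s could go back to *t or *k or *s — the one source consistent with every daughter is *k.
Position 3: Annika has l, Zopani has r. Annika preserves l here (none of its changes turn any other segment into l), so the proto-segment is *l.
The remaining positions agree across the daughters. Check the candidate against every language:
Annika: start from *salkedun.
  rule 1 (vowel merger): salkedun → salkidun
  rule 2 (unconditioned shift): salkidun → salhidun
  rule 3: no change — salhidun
  ⇒ Annika salhidun
Zopani: *salkedun
  salkedun → sarkedun   [unconditioned shift]
  sarkedun → sarsedun   [palatalisation]
  sarsedun (rule 3 does not apply)
  giving Zopani sarsedun.
No other proto-form is consistent with every reflex, so the reconstruction is *salkedun.

*salkedun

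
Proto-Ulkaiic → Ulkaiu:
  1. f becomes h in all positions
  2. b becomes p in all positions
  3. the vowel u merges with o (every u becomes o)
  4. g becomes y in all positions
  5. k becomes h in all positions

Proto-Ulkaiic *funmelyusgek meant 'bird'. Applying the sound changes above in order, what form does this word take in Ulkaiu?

honmelyosyeh

Ulkaiu: *funmelyusgek
  funmelyusgek → hunmelyusgek   [unconditioned shift]
  hunmelyusgek (rule 2 does not apply)
  hunmelyusgek → honmelyosgek   [vowel merger]
  honmelyosgek → honmelyosyek   [unconditioned shift]
  honmelyosyek → honmelyosyeh   [unconditioned shift]
  giving Ulkaiu honmelyosyeh.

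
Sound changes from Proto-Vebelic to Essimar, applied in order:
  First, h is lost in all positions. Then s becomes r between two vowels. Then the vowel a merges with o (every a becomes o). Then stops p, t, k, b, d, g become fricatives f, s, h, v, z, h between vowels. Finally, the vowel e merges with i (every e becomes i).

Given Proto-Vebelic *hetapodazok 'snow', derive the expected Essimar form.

isofozozok

Essimar: start from *hetapodazok.
  rule 1 (h-loss): hetapodazok → etapodazok
  rule 2: no change — etapodazok
  rule 3 (vowel merger): etapodazok → etopodozok
  rule 4 (intervocalic lenition): etopodozok → esofozozok
  rule 5 (vowel merger): esofozozok → isofozozok
  ⇒ Essimar isofozozok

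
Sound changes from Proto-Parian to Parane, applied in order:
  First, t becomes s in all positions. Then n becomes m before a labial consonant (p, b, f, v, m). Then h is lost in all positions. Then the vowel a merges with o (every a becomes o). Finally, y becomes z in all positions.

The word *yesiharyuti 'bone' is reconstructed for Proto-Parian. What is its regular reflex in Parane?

zesiorzusi

Parane: *yesiharyuti > yesiharyusi > yesiaryusi > yesioryusi > zesiorzusi  (by unconditioned shift, h-loss, vowel merger, unconditioned shift)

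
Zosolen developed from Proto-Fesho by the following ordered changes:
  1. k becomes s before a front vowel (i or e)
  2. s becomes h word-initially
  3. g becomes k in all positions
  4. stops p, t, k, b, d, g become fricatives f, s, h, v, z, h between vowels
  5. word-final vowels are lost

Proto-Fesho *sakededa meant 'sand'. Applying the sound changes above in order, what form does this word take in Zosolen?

hasezez

Zosolen: start from *sakededa.
  rule 1 (palatalisation): sakededa → sasededa
  rule 2 (debuccalisation): sasededa → hasededa
  rule 3: no change — hasededa
  rule 4 (intervocalic lenition): hasededa → hasezeza
  rule 5 (apocope): hasezeza → hasezez
  ⇒ Zosolen hasezez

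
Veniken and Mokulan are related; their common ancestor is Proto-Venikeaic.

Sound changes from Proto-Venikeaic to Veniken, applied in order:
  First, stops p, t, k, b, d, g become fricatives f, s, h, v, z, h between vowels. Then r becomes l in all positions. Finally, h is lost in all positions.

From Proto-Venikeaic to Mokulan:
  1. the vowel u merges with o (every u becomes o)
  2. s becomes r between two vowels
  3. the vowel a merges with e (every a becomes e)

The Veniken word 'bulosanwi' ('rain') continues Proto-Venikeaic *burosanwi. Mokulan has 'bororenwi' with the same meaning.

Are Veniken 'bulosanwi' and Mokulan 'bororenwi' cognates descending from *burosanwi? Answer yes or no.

Derive the expected Mokulan reflex of *burosanwi:
Mokulan: *burosanwi > borosanwi > bororanwi > bororenwi  (by vowel merger, rhotacism, vowel merger)
Mokulan 'bororenwi' matches the regular reflex exactly, so the pair is cognate.

yes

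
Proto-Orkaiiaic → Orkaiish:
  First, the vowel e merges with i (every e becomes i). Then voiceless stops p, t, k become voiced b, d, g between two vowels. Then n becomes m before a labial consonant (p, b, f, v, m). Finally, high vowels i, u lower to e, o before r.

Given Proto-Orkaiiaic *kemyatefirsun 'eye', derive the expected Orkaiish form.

kimyadifersun

Orkaiish: *kemyatefirsun > kimyatifirsun > kimyadifirsun > kimyadifersun  (by vowel merger, intervocalic voicing, pre-rhotic lowering)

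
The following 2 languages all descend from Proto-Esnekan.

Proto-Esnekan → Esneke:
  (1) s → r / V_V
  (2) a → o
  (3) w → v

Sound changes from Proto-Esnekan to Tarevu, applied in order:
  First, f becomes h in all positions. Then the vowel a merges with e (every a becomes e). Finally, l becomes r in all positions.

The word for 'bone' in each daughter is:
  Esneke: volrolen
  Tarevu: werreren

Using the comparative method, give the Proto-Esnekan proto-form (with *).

*walralen

Position 5: Esneke has o, Tarevu has e. Taking the neighbouring segments as reconstructed: Esneke o could go back to *a or *o; Tarevu e could go back to *a or *e — the one source consistent with every daughter is *a.
Position 6: Esneke has l, Tarevu has r. Esneke preserves l here (none of its changes turn any other segment into l), so the proto-segment is *l.
Verify the candidate proto-form against each daughter:
Esneke: start from *walralen.
  rule 1: no change — walralen
  rule 2 (vowel merger): walralen → wolrolen
  rule 3 (unconditioned shift): wolrolen → volrolen
  ⇒ Esneke volrolen
Tarevu: *walralen
  walralen (rule 1 does not apply)
  walralen → welrelen   [vowel merger]
  welrelen → werreren   [unconditioned shift]
  giving Tarevu werreren.
*walralen is the unique common source.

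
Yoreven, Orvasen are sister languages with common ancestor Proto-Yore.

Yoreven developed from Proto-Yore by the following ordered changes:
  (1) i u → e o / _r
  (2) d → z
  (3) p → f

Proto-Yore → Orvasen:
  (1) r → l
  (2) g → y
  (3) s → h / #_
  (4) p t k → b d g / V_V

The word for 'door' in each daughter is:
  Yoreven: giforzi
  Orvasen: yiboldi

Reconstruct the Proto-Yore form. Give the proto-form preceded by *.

Position 6: Yoreven has z, Orvasen has d. Taking the neighbouring segments as reconstructed: Yoreven z could go back to *d or *z; Orvasen d can only go back to *d — the one source consistent with every daughter is *d.
Position 3: Yoreven has f, Orvasen has b. Taking the neighbouring segments as reconstructed: Yoreven f could go back to *p or *f; Orvasen b could go back to *p or *b — the one source consistent with every daughter is *p.
Position 5: Yoreven has r, Orvasen has l. Yoreven preserves r here (none of its changes turn any other segment into r), so the proto-segment is *r.
This points to *gipordi. Verify forward in each daughter:
Yoreven: *gipordi > giporzi > giforzi  (by unconditioned shift, unconditioned shift)
Orvasen: *gipordi > gipoldi > yipoldi > yiboldi  (by unconditioned shift, unconditioned shift, intervocalic voicing)
No other proto-form is consistent with every reflex, so the reconstruction is *gipordi.

*gipordi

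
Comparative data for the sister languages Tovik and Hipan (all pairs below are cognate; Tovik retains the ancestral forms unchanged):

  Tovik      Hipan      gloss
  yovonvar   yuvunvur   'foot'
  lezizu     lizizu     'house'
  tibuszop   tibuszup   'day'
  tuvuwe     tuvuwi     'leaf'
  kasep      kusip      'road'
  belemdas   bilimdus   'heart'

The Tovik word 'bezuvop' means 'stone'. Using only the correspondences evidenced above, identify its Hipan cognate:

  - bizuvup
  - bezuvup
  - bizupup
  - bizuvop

bizuvup

lezizu ~ lizizu, belemdas ~ bilimdus — Tovik e corresponds to Hipan i after a consonant, before a consonant other than r, m, n, p, b, f, v.
tibuszop ~ tibuszup — Tovik o corresponds to Hipan u after a consonant, before a labial obstruent.
Applying these to Tovik 'bezuvop':
  bezuvop → bizuvop   (e→i after a consonant, before a consonant other than r, m, n, p, b, f, v)
  bizuvop → bizuvup   (o→u after a consonant, before a labial obstruent)
So the Hipan cognate is 'bizuvup'.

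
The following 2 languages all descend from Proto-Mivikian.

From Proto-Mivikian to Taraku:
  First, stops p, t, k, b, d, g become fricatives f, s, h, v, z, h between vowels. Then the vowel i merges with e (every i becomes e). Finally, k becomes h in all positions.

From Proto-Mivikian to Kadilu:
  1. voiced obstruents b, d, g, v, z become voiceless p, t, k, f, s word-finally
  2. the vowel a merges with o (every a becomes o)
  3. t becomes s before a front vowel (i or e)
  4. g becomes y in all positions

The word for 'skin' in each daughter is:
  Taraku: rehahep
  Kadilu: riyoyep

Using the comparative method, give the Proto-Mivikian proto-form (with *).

Position 4: Taraku has a, Kadilu has o. Taraku preserves a here (none of its changes turn any other segment into a), so the proto-segment is *a.
Position 5: Taraku has h, Kadilu has y. Taking the neighbouring segments as reconstructed: Taraku h could go back to *k or *g or *h; Kadilu y could go back to *g or *y — the one source consistent with every daughter is *g.
Verify the candidate proto-form against each daughter:
Taraku: start from *rigagep.
  rule 1 (intervocalic lenition): rigagep → rihahep
  rule 2 (vowel merger): rihahep → rehahep
  rule 3: no change — rehahep
  ⇒ Taraku rehahep
Kadilu: start from *rigagep.
  rule 1: no change — rigagep
  rule 2 (vowel merger): rigagep → rigogep
  rule 3: no change — rigogep
  rule 4 (unconditioned shift): rigogep → riyoyep
  ⇒ Kadilu riyoyep
No other proto-form is consistent with every reflex, so the reconstruction is *rigagep.

*rigagep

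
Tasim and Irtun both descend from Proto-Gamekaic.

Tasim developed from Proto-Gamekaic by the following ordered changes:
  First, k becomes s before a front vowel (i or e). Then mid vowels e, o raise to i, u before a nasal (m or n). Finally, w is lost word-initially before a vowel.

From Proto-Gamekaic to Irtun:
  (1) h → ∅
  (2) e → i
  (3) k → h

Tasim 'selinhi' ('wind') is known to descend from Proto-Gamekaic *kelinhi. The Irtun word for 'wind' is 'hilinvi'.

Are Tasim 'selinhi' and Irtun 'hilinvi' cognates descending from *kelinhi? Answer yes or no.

Derive the expected Irtun reflex of *kelinhi:
Irtun: *kelinhi > kelini > kilini > hilini  (by h-loss, vowel merger, unconditioned shift)
The regular Irtun reflex would be 'hilini', but the attested form is 'hilinvi'. The correspondence is irregular, so they are not cognates (the Irtun form has a different source).

no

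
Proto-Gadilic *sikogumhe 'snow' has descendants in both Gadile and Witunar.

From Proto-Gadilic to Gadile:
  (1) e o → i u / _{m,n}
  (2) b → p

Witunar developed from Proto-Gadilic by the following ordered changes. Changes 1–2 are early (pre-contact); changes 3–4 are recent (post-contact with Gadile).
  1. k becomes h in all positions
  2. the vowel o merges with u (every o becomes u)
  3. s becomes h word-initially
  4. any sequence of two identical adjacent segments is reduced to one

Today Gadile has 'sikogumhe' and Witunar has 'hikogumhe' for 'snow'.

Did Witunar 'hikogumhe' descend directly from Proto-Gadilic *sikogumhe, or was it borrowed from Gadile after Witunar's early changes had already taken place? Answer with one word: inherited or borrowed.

borrowed

If inherited, *sikogumhe would pass through all of Witunar's changes:
Witunar: *sikogumhe > sihogumhe > sihugumhe > hihugumhe  (by unconditioned shift, vowel merger, debuccalisation)
If borrowed from Gadile 'sikogumhe' after the early changes, it would undergo only the recent ones:
  rule 3 (debuccalisation): sikogumhe → hikogumhe
  rule 4 (degemination): no change (hikogumhe)
  ⇒ as a loan: hikogumhe
Witunar 'hikogumhe' matches the loan outcome 'hikogumhe', not the inherited 'hihugumhe' — it skipped the early Witunar changes, so it was borrowed from Gadile.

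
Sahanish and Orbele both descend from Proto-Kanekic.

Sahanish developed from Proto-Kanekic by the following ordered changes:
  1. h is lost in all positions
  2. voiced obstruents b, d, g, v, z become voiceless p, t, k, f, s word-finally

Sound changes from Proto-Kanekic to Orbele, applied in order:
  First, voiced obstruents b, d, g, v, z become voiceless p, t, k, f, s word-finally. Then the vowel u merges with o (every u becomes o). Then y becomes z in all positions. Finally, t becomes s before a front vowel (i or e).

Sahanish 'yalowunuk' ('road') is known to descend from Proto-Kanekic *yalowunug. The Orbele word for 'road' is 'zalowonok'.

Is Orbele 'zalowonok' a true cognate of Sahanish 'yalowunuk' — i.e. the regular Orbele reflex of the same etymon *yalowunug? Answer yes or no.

yes

Derive the expected Orbele reflex of *yalowunug:
Orbele: start from *yalowunug.
  rule 1 (final devoicing): yalowunug → yalowunuk
  rule 2 (vowel merger): yalowunuk → yalowonok
  rule 3 (unconditioned shift): yalowonok → zalowonok
  rule 4: no change — zalowonok
  ⇒ Orbele zalowonok
Orbele 'zalowonok' matches the regular reflex exactly, so the pair is cognate.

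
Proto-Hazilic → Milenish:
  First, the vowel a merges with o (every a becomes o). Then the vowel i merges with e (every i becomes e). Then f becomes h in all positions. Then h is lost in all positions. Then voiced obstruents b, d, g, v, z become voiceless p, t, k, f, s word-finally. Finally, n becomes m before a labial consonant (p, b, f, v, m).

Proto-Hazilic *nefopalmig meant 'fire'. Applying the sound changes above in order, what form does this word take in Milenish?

neopolmek

Milenish: start from *nefopalmig.
  rule 1 (vowel merger): nefopalmig → nefopolmig
  rule 2 (vowel merger): nefopolmig → nefopolmeg
  rule 3 (unconditioned shift): nefopolmeg → nehopolmeg
  rule 4 (h-loss): nehopolmeg → neopolmeg
  rule 5 (final devoicing): neopolmeg → neopolmek
  rule 6: no change — neopolmek
  ⇒ Milenish neopolmek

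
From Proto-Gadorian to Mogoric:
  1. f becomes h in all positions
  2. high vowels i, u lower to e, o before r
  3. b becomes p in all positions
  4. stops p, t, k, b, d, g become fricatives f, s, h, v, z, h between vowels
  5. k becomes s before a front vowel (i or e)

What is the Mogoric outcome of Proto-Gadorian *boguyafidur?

pohuyahizor

Mogoric: *boguyafidur
  boguyafidur → boguyahidur   [unconditioned shift]
  boguyahidur → boguyahidor   [pre-rhotic lowering]
  boguyahidor → poguyahidor   [unconditioned shift]
  poguyahidor → pohuyahizor   [intervocalic lenition]
  pohuyahizor (rule 5 does not apply)
  giving Mogoric pohuyahizor.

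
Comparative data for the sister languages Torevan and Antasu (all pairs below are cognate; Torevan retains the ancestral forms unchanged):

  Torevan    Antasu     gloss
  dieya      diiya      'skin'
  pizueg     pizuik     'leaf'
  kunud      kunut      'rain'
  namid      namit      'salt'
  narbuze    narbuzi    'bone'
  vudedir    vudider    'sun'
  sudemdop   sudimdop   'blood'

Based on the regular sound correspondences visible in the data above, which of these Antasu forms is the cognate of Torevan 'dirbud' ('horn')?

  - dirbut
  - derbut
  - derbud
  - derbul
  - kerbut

vudedir ~ vudider — Torevan i corresponds to Antasu e after a consonant, before r.
kunud ~ kunut, namid ~ namit — Torevan d corresponds to Antasu t word-finally.
Applying these to Torevan 'dirbud':
  dirbud → derbud   (i→e after a consonant, before r)
  derbud → derbut   (d→t word-finally)
So the Antasu cognate is 'derbut'.

derbut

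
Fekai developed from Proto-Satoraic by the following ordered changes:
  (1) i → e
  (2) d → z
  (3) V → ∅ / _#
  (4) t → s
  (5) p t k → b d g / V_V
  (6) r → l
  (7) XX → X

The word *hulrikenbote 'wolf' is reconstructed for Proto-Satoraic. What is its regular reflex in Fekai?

Fekai: *hulrikenbote
  hulrikenbote → hulrekenbote   [vowel merger]
  hulrekenbote (rule 2 does not apply)
  hulrekenbote → hulrekenbot   [apocope]
  hulrekenbot → hulrekenbos   [unconditioned shift]
  hulrekenbos → hulregenbos   [intervocalic voicing]
  hulregenbos → hullegenbos   [unconditioned shift]
  hullegenbos → hulegenbos   [degemination]
  giving Fekai hulegenbos.

hulegenbos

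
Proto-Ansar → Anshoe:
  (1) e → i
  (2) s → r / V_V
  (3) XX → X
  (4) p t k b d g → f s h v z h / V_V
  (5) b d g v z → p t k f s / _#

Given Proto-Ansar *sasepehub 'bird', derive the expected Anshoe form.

sarifihup

Anshoe: start from *sasepehub.
  rule 1 (vowel merger): sasepehub → sasipihub
  rule 2 (rhotacism): sasipihub → saripihub
  rule 3: no change — saripihub
  rule 4 (intervocalic lenition): saripihub → sarifihub
  rule 5 (final devoicing): sarifihub → sarifihup
  ⇒ Anshoe sarifihup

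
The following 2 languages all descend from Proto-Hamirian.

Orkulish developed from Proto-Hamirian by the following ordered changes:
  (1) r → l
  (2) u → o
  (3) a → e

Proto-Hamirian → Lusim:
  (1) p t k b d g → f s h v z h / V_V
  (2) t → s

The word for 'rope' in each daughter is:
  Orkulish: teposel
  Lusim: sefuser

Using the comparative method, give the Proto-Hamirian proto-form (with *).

*tepuser

Position 1: Orkulish has t, Lusim has s. Orkulish preserves t here (none of its changes turn any other segment into t), so the proto-segment is *t.
Position 7: Orkulish has l, Lusim has r. Lusim preserves r here (none of its changes turn any other segment into r), so the proto-segment is *r.
This points to *tepuser. Verify forward in each daughter:
Orkulish: *tepuser
  tepuser → tepusel   [unconditioned shift]
  tepusel → teposel   [vowel merger]
  teposel (rule 3 does not apply)
  giving Orkulish teposel.
Lusim: *tepuser > tefuser > sefuser  (by intervocalic lenition, unconditioned shift)
Only *tepuser yields all of Orkulish teposel, Lusim sefuser.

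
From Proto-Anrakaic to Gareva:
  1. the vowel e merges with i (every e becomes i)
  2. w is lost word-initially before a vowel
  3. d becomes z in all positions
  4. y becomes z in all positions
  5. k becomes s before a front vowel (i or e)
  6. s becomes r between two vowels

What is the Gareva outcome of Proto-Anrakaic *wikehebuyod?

Gareva: start from *wikehebuyod.
  rule 1 (vowel merger): wikehebuyod → wikihibuyod
  rule 2 (glide loss): wikihibuyod → ikihibuyod
  rule 3 (unconditioned shift): ikihibuyod → ikihibuyoz
  rule 4 (unconditioned shift): ikihibuyoz → ikihibuzoz
  rule 5 (palatalisation): ikihibuzoz → isihibuzoz
  rule 6 (rhotacism): isihibuzoz → irihibuzoz
  ⇒ Gareva irihibuzoz

irihibuzoz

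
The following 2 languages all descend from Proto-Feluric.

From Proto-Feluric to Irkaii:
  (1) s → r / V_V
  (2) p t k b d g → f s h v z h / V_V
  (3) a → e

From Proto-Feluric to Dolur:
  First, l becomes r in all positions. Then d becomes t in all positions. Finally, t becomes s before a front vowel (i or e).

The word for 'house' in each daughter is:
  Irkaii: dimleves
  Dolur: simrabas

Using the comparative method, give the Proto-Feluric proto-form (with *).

Position 4: Irkaii has l, Dolur has r. Irkaii preserves l here (none of its changes turn any other segment into l), so the proto-segment is *l.
Position 1: Irkaii has d, Dolur has s. Irkaii preserves d here (none of its changes turn any other segment into d), so the proto-segment is *d.
Position 5: Irkaii has e, Dolur has a. Dolur preserves a here (none of its changes turn any other segment into a), so the proto-segment is *a.
Continuing position by position gives *dimlabas; check it forward:
Irkaii: *dimlabas > dimlavas > dimleves  (by intervocalic lenition, vowel merger)
Dolur: start from *dimlabas.
  rule 1 (unconditioned shift): dimlabas → dimrabas
  rule 2 (unconditioned shift): dimrabas → timrabas
  rule 3 (palatalisation): timrabas → simrabas
  ⇒ Dolur simrabas
*dimlabas is the unique common source.

*dimlabas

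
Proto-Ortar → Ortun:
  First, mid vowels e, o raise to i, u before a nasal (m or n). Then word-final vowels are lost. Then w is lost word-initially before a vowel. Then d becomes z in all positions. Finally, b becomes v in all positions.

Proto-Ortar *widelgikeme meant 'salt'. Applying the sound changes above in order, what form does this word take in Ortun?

Ortun: *widelgikeme
  widelgikeme → widelgikime   [pre-nasal raising]
  widelgikime → widelgikim   [apocope]
  widelgikim → idelgikim   [glide loss]
  idelgikim → izelgikim   [unconditioned shift]
  izelgikim (rule 5 does not apply)
  giving Ortun izelgikim.

izelgikim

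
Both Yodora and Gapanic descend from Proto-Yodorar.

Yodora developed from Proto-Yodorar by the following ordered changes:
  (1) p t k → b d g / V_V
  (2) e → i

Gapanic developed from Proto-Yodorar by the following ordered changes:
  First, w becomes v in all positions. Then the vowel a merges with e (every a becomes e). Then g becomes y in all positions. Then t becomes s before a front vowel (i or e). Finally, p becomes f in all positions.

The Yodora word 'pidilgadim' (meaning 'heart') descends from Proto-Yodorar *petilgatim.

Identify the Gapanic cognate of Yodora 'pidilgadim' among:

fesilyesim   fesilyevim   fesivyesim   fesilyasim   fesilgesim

Gapanic: *petilgatim
  petilgatim (rule 1 does not apply)
  petilgatim → petilgetim   [vowel merger]
  petilgetim → petilyetim   [unconditioned shift]
  petilyetim → pesilyesim   [palatalisation]
  pesilyesim → fesilyesim   [unconditioned shift]
  giving Gapanic fesilyesim.
Only 'fesilyesim' matches the regular Gapanic development of *petilgatim.

fesilyesim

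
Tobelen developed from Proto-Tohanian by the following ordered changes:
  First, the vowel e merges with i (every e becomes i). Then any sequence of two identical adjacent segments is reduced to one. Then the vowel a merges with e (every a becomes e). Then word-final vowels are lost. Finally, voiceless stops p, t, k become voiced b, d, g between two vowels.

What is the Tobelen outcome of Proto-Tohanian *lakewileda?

legiwilid

Tobelen: start from *lakewileda.
  rule 1 (vowel merger): lakewileda → lakiwilida
  rule 2: no change — lakiwilida
  rule 3 (vowel merger): lakiwilida → lekiwilide
  rule 4 (apocope): lekiwilide → lekiwilid
  rule 5 (intervocalic voicing): lekiwilid → legiwilid
  ⇒ Tobelen legiwilid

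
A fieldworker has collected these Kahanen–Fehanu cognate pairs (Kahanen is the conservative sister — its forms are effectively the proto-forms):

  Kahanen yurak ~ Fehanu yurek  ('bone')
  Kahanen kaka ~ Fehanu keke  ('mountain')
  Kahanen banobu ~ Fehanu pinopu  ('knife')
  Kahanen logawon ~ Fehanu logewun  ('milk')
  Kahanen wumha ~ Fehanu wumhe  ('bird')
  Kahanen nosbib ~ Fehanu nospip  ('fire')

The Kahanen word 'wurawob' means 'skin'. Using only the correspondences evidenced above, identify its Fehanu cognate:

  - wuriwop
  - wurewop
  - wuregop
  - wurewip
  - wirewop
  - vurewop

yurak ~ yurek, kaka ~ keke — Kahanen a corresponds to Fehanu e after a consonant, before a consonant other than r, m, n, p, b, f, v.
nosbib ~ nospip — Kahanen b corresponds to Fehanu p word-finally.
Applying these to Kahanen 'wurawob':
  wurawob → wurewob   (a→e after a consonant, before a consonant other than r, m, n, p, b, f, v)
  wurewob → wurewop   (b→p word-finally)
So the Fehanu cognate is 'wurewop'.

wurewop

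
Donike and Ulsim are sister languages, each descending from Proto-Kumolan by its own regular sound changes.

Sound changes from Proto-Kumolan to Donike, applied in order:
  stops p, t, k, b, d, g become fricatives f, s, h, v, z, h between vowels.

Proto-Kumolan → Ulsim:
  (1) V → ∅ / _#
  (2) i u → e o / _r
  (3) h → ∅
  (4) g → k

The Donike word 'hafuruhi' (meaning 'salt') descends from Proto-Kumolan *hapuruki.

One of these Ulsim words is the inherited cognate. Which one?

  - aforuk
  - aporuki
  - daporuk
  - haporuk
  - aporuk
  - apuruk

Ulsim: start from *hapuruki.
  rule 1 (apocope): hapuruki → hapuruk
  rule 2 (pre-rhotic lowering): hapuruk → haporuk
  rule 3 (h-loss): haporuk → aporuk
  rule 4: no change — aporuk
  ⇒ Ulsim aporuk
The other candidates each miss or misapply at least one Ulsim change.

aporuk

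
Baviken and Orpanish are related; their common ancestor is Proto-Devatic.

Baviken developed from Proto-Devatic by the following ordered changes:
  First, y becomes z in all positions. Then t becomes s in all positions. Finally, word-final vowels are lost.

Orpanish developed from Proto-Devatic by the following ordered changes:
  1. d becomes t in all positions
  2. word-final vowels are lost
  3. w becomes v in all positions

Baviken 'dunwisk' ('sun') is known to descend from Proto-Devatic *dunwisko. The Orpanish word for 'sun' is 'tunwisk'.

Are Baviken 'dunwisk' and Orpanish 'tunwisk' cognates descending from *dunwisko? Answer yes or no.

Derive the expected Orpanish reflex of *dunwisko:
Orpanish: *dunwisko
  dunwisko → tunwisko   [unconditioned shift]
  tunwisko → tunwisk   [apocope]
  tunwisk → tunvisk   [unconditioned shift]
  giving Orpanish tunvisk.
The regular Orpanish reflex would be 'tunvisk', but the attested form is 'tunwisk'. The correspondence is irregular, so they are not cognates (the Orpanish form has a different source).

no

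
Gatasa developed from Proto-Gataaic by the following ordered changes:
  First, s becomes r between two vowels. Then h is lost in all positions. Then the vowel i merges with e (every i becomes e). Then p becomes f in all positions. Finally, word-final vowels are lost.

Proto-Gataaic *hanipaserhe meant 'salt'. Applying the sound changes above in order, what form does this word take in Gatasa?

anefarer

Gatasa: *hanipaserhe
  hanipaserhe → haniparerhe   [rhotacism]
  haniparerhe → aniparere   [h-loss]
  aniparere → aneparere   [vowel merger]
  aneparere → anefarere   [unconditioned shift]
  anefarere → anefarer   [apocope]
  giving Gatasa anefarer.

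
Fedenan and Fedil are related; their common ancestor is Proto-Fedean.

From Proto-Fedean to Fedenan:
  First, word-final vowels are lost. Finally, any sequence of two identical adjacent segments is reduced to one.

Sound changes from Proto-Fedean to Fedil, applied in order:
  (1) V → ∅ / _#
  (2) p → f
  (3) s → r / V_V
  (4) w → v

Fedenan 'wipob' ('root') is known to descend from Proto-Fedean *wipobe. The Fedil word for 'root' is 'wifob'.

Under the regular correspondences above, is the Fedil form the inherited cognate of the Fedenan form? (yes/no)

Derive the expected Fedil reflex of *wipobe:
Fedil: *wipobe > wipob > wifob > vifob  (by apocope, unconditioned shift, unconditioned shift)
The regular Fedil reflex would be 'vifob', but the attested form is 'wifob'. The correspondence is irregular, so they are not cognates (the Fedil form has a different source).

no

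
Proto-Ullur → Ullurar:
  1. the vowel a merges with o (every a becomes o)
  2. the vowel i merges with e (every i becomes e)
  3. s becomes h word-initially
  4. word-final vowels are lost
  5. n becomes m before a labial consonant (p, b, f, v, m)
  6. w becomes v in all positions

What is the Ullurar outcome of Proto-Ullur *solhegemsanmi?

holhegemsomm

Ullurar: *solhegemsanmi > solhegemsonmi > solhegemsonme > holhegemsonme > holhegemsonm > holhegemsomm  (by vowel merger, vowel merger, debuccalisation, apocope, nasal place assimilation)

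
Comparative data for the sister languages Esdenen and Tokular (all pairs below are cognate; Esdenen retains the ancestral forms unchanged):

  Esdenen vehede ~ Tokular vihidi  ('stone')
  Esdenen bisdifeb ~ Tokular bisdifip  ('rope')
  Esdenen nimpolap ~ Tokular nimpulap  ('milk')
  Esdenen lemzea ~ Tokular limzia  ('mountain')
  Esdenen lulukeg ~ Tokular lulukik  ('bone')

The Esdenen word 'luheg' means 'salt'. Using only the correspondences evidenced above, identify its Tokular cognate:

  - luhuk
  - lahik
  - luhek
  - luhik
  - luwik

luhik

vehede ~ vihidi, lulukeg ~ lulukik — Esdenen e corresponds to Tokular i after a consonant, before a consonant other than r, m, n, p, b, f, v.
lulukeg ~ lulukik — Esdenen g corresponds to Tokular k word-finally.
Applying these to Esdenen 'luheg':
  luheg → luhig   (e→i after a consonant, before a consonant other than r, m, n, p, b, f, v)
  luhig → luhik   (g→k word-finally)
So the Tokular cognate is 'luhik'.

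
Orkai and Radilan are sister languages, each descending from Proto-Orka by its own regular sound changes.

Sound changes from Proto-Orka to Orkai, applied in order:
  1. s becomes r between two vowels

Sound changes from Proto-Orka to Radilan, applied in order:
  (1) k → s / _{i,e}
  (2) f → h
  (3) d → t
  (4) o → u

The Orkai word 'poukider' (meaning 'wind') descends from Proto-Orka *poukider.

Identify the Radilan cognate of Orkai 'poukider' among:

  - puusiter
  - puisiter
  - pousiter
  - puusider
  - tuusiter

puusiter

Radilan: start from *poukider.
  rule 1 (palatalisation): poukider → pousider
  rule 2: no change — pousider
  rule 3 (unconditioned shift): pousider → pousiter
  rule 4 (vowel merger): pousiter → puusiter
  ⇒ Radilan puusiter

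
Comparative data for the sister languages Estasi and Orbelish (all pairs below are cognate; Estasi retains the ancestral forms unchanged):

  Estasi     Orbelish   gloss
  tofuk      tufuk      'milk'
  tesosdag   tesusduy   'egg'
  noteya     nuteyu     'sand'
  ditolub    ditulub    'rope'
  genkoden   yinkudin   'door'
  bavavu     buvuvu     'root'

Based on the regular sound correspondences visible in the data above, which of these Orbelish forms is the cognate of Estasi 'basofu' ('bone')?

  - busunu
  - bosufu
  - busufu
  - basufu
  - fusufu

busufu

tesosdag ~ tesusduy — Estasi a corresponds to Orbelish u after a consonant, before a consonant other than r, m, n, p, b, f, v.
tofuk ~ tufuk — Estasi o corresponds to Orbelish u after a consonant, before a labial obstruent.
Applying these to Estasi 'basofu':
  basofu → busofu   (a→u after a consonant, before a consonant other than r, m, n, p, b, f, v)
  busofu → busufu   (o→u after a consonant, before a labial obstruent)
So the Orbelish cognate is 'busufu'.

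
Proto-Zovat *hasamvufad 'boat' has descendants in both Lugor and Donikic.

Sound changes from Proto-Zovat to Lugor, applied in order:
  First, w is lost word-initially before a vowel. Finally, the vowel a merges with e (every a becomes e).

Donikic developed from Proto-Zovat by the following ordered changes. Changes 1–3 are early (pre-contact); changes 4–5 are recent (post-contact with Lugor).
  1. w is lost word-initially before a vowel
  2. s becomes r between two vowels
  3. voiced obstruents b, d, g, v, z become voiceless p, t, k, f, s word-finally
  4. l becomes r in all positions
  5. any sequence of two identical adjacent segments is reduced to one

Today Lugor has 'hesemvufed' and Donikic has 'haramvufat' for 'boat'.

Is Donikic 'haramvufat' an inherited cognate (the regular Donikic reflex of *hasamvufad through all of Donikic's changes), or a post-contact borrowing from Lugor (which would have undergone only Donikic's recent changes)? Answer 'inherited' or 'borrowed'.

inherited

If inherited, *hasamvufad would pass through all of Donikic's changes:
Donikic: *hasamvufad > haramvufad > haramvufat  (by rhotacism, final devoicing)
If borrowed from Lugor 'hesemvufed' after the early changes, it would undergo only the recent ones:
  rule 4 (unconditioned shift): no change (hesemvufed)
  rule 5 (degemination): no change (hesemvufed)
  ⇒ as a loan: hesemvufed
Donikic 'haramvufat' matches the inherited outcome exactly, so it is an inherited cognate, not a loan.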